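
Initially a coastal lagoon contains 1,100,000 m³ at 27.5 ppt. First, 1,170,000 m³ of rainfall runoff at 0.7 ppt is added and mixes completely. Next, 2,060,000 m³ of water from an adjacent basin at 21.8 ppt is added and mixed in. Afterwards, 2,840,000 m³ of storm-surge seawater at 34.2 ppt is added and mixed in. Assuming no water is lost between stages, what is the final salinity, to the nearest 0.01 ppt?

Mass of salt is conserved:
Initial salt = 1,100,000×27.5 = 30,250,000
After stage 1: salt = 30,250,000 + 1,170,000×0.7 = 31,069,000; volume = 2,270,000 m³; S = 13.687 ppt
After stage 2: salt = 31,069,000 + 2,060,000×21.8 = 75,977,000; volume = 4,330,000 m³; S = 17.547 ppt
After stage 3: salt = 75,977,000 + 2,840,000×34.2 = 173,105,000; volume = 7,170,000 m³
S = 173,105,000 / 7,170,000 = 24.143 ppt

24.14 ppt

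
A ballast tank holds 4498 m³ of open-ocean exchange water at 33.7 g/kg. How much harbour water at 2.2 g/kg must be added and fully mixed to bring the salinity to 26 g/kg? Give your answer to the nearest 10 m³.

Salt balance: 4,498×33.7 + V×2.2 = (4,498+V)×26
151,582.6 + 2.2V = 116,948 + 26V
34,634.6 = 23.8V
V = 1,455.24 m³

1460 m³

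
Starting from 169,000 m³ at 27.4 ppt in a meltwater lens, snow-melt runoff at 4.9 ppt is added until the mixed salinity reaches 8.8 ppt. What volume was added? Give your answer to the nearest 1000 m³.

806000 m³

Salt balance: 169,000×27.4 + V×4.9 = (169,000+V)×8.8
4,630,600 + 4.9V = 1,487,200 + 8.8V
3,143,400 = 3.9V
V = 806,000 m³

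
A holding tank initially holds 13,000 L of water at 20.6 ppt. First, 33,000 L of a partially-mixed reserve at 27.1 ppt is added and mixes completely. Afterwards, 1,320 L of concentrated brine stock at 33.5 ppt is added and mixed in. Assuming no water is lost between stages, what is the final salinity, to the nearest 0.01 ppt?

Salt balance:
Initial salt = 13,000×20.6 = 267,800
After stage 1: salt = 267,800 + 33,000×27.1 = 1,162,100; volume = 46,000 L; S = 25.263 ppt
After stage 2: salt = 1,162,100 + 1,320×33.5 = 1,206,320; volume = 47,320 L
S = 1,206,320 / 47,320 = 25.4928 ppt

25.49 ppt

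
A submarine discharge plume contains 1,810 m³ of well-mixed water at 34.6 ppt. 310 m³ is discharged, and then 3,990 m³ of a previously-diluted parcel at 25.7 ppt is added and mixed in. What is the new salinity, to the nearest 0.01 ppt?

28.13 ppt

Remaining after removal: 1,500 m³ at 34.6 ppt (salt = 51,900)
After addition: salt = 51,900 + 3,990×25.7 = 154,443; volume = 5,490 m³
S = 154,443 / 5,490 = 28.1317 ppt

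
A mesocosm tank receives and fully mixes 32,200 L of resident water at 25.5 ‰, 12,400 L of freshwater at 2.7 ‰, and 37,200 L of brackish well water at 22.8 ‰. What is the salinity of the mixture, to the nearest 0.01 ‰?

20.82 ‰

Mass of salt is conserved:
salt = 32,200×25.5 + 12,400×2.7 + 37,200×22.8 = 821,100 + 33,480 + 848,160 = 1,702,740
volume = 32,200 + 12,400 + 37,200 = 81,800 L
S = 1,702,740 / 81,800 = 20.8159 ‰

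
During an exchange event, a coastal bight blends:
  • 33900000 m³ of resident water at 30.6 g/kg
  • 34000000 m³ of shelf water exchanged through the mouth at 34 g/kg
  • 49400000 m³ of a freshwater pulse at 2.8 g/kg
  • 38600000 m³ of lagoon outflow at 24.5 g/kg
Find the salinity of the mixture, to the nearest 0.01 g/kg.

21.02 g/kg

Salt balance:
salt = 33,900,000×30.6 + 34,000,000×34 + 49,400,000×2.8 + 38,600,000×24.5 = 1,037,340,000 + 1,156,000,000 + 138,320,000 + 945,700,000 = 3,277,360,000
volume = 33,900,000 + 34,000,000 + 49,400,000 + 38,600,000 = 155,900,000 m³
S = 3,277,360,000 / 155,900,000 = 21.0222 g/kg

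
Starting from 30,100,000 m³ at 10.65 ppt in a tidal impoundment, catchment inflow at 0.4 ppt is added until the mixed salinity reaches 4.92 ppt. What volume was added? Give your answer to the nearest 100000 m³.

Salt balance: 30,100,000×10.65 + V×0.4 = (30,100,000+V)×4.92
320,565,000 + 0.4V = 148,092,000 + 4.92V
172,473,000 = 4.52V
V = 38,157,743.36 m³

38200000 m³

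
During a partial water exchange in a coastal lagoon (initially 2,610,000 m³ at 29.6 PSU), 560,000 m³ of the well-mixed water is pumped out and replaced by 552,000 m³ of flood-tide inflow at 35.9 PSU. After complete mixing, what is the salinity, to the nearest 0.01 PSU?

30.94 PSU

Remaining after removal: 2,050,000 m³ at 29.6 PSU (salt = 60,680,000)
After addition: salt = 60,680,000 + 552,000×35.9 = 80,496,800; volume = 2,602,000 m³
S = 80,496,800 / 2,602,000 = 30.9365 PSU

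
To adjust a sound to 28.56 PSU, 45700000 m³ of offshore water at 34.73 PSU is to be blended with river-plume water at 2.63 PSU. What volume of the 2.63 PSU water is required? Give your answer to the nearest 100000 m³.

Salt balance: 45,700,000×34.73 + V×2.63 = (45,700,000+V)×28.56
1,587,161,000 + 2.63V = 1,305,192,000 + 28.56V
281,969,000 = 25.93V
V = 10,874,238.33 m³

10900000 m³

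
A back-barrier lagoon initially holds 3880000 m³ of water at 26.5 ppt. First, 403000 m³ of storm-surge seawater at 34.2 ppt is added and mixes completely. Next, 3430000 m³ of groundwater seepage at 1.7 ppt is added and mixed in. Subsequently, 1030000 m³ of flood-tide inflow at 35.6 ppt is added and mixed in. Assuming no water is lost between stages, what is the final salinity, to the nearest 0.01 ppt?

Mass of salt is conserved:
Initial salt = 3,880,000×26.5 = 102,820,000
After stage 1: salt = 102,820,000 + 403,000×34.2 = 116,602,600; volume = 4,283,000 m³; S = 27.225 ppt
After stage 2: salt = 116,602,600 + 3,430,000×1.7 = 122,433,600; volume = 7,713,000 m³; S = 15.874 ppt
After stage 3: salt = 122,433,600 + 1,030,000×35.6 = 159,101,600; volume = 8,743,000 m³
S = 159,101,600 / 8,743,000 = 18.1976 ppt

18.20 ppt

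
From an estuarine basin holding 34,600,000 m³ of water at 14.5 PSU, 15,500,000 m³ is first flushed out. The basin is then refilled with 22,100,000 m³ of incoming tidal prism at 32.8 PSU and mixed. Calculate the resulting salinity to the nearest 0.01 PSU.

24.32 PSU

Remaining after removal: 19,100,000 m³ at 14.5 PSU (salt = 276,950,000)
After addition: salt = 276,950,000 + 22,100,000×32.8 = 1,001,830,000; volume = 41,200,000 m³
S = 1,001,830,000 / 41,200,000 = 24.3163 PSU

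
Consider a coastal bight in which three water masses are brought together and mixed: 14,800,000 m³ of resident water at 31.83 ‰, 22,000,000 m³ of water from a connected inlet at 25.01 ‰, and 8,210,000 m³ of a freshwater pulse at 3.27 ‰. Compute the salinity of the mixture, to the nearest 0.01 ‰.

Weighted by volume,
salt = 14,800,000×31.83 + 22,000,000×25.01 + 8,210,000×3.27 = 471,084,000 + 550,220,000 + 26,846,700 = 1,048,150,700
volume = 14,800,000 + 22,000,000 + 8,210,000 = 45,010,000 m³
S = 1,048,150,700 / 45,010,000 = 23.2871 ‰

23.29 ‰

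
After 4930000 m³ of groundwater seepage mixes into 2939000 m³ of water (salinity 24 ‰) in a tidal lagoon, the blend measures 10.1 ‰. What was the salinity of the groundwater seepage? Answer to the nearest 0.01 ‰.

Salt balance: 2,939,000×24 + 4,930,000×S = 7,869,000×10.1
70,536,000 + 4,930,000·S = 79,476,900
S = (79,476,900 − 70,536,000) / 4,930,000 = 1.8136 ‰

1.81 ‰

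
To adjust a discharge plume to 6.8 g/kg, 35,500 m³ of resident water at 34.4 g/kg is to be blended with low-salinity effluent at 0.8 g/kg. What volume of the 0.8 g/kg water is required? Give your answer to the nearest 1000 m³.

163000 m³

Salt balance: 35,500×34.4 + V×0.8 = (35,500+V)×6.8
1,221,200 + 0.8V = 241,400 + 6.8V
979,800 = 6V
V = 163,300 m³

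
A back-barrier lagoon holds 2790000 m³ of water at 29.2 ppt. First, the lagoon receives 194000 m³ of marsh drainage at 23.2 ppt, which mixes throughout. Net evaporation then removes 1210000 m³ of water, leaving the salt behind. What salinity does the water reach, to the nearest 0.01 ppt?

After mixing: salt = 2,790,000×29.2 + 194,000×23.2 = 85,968,800; volume = 2,984,000 m³
After evaporation: salt unchanged = 85,968,800; volume = 2,984,000 − 1,210,000 = 1,774,000 m³
S = 85,968,800 / 1,774,000 = 48.4604 ppt

48.46 ppt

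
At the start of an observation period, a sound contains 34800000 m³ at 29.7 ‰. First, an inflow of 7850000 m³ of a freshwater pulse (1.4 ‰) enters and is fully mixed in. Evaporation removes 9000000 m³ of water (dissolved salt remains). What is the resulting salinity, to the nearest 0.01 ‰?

After mixing: salt = 34,800,000×29.7 + 7,850,000×1.4 = 1,044,550,000; volume = 42,650,000 m³
After evaporation: salt unchanged = 1,044,550,000; volume = 42,650,000 − 9,000,000 = 33,650,000 m³
S = 1,044,550,000 / 33,650,000 = 31.0416 ‰

31.04 ‰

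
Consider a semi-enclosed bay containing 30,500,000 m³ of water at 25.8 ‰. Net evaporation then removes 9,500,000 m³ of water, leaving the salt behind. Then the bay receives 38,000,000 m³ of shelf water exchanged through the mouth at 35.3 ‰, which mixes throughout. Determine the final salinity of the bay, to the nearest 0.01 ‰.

36.07 ‰

After evaporation: salt = 30,500,000×25.8 = 786,900,000; volume = 30,500,000 − 9,500,000 = 21,000,000 m³
After mixing: salt = 786,900,000 + 38,000,000×35.3 = 2,128,300,000; volume = 21,000,000 + 38,000,000 = 59,000,000 m³
S = 2,128,300,000 / 59,000,000 = 36.0729 ‰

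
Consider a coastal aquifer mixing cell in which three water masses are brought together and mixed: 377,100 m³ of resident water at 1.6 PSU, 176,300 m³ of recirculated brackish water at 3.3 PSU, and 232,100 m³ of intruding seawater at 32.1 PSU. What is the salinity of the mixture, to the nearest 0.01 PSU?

10.99 PSU

Conserving salt mass:
salt = 377,100×1.6 + 176,300×3.3 + 232,100×32.1 = 603,360 + 581,790 + 7,450,410 = 8,635,560
volume = 377,100 + 176,300 + 232,100 = 785,500 m³
S = 8,635,560 / 785,500 = 10.9937 PSU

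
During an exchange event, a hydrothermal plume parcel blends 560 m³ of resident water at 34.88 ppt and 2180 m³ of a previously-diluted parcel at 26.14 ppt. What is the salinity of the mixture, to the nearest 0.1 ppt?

27.9 ppt

Weighted by volume,
salt = 560×34.88 + 2,180×26.14 = 19,532.8 + 56,985.2 = 76,518
volume = 560 + 2,180 = 2,740 m³
S = 76,518 / 2,740 = 27.926 ppt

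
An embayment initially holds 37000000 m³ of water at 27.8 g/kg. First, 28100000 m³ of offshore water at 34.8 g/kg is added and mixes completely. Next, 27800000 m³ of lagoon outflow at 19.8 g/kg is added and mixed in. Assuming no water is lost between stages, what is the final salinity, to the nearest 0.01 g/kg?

27.52 g/kg

Total salt / total volume:
Initial salt = 37,000,000×27.8 = 1,028,600,000
After stage 1: salt = 1,028,600,000 + 28,100,000×34.8 = 2,006,480,000; volume = 65,100,000 m³; S = 30.822 g/kg
After stage 2: salt = 2,006,480,000 + 27,800,000×19.8 = 2,556,920,000; volume = 92,900,000 m³
S = 2,556,920,000 / 92,900,000 = 27.5234 g/kg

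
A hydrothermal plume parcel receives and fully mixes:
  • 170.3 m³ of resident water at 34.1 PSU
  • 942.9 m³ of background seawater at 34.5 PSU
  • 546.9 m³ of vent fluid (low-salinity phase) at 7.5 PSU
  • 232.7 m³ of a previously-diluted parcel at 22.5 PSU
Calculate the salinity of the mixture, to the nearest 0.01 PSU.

25.19 PSU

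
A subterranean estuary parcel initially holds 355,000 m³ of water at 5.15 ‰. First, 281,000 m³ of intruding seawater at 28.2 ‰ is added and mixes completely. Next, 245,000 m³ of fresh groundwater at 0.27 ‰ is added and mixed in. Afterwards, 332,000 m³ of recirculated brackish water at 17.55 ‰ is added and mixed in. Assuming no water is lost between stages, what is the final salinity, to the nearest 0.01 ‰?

12.90 ‰

By conservation of dissolved salt,
Initial salt = 355,000×5.15 = 1,828,250
After stage 1: salt = 1,828,250 + 281,000×28.2 = 9,752,450; volume = 636,000 m³; S = 15.334 ‰
After stage 2: salt = 9,752,450 + 245,000×0.27 = 9,818,600; volume = 881,000 m³; S = 11.145 ‰
After stage 3: salt = 9,818,600 + 332,000×17.55 = 15,645,200; volume = 1,213,000 m³
S = 15,645,200 / 1,213,000 = 12.8979 ‰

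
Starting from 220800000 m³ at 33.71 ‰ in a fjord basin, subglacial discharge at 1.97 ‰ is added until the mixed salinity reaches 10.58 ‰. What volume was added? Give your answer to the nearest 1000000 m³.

593000000 m³

Salt balance: 220,800,000×33.71 + V×1.97 = (220,800,000+V)×10.58
7,443,168,000 + 1.97V = 2,336,064,000 + 10.58V
5,107,104,000 = 8.61V
V = 593,159,581.88 m³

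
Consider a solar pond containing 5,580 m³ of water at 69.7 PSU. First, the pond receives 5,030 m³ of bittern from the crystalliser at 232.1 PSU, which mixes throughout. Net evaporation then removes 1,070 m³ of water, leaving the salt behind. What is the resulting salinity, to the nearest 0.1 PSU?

163.1 PSU

After mixing: salt = 5,580×69.7 + 5,030×232.1 = 1,556,389; volume = 10,610 m³
After evaporation: salt unchanged = 1,556,389; volume = 10,610 − 1,070 = 9,540 m³
S = 1,556,389 / 9,540 = 163.1435 PSU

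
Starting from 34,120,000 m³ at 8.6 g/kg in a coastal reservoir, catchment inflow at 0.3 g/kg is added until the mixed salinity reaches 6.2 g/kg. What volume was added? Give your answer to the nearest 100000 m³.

13900000 m³

Salt balance: 34,120,000×8.6 + V×0.3 = (34,120,000+V)×6.2
293,432,000 + 0.3V = 211,544,000 + 6.2V
81,888,000 = 5.9V
V = 13,879,322.03 m³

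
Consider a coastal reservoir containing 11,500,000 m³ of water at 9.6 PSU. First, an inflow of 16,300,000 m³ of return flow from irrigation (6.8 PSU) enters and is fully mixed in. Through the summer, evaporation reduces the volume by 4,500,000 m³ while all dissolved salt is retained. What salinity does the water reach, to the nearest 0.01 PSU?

9.50 PSU

After mixing: salt = 11,500,000×9.6 + 16,300,000×6.8 = 221,240,000; volume = 27,800,000 m³
After evaporation: salt unchanged = 221,240,000; volume = 27,800,000 − 4,500,000 = 23,300,000 m³
S = 221,240,000 / 23,300,000 = 9.4953 PSU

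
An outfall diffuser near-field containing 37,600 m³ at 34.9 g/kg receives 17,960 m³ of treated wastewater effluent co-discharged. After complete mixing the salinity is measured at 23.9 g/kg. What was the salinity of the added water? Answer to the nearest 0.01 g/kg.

0.87 g/kg

Salt balance: 37,600×34.9 + 17,960×S = 55,560×23.9
1,312,240 + 17,960·S = 1,327,884
S = (1,327,884 − 1,312,240) / 17,960 = 0.871 g/kg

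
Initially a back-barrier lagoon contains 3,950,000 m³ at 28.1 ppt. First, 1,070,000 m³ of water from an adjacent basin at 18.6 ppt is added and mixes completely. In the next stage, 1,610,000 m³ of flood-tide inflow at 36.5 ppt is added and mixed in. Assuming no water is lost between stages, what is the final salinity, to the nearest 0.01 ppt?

By conservation of dissolved salt,
Initial salt = 3,950,000×28.1 = 110,995,000
After stage 1: salt = 110,995,000 + 1,070,000×18.6 = 130,897,000; volume = 5,020,000 m³; S = 26.075 ppt
After stage 2: salt = 130,897,000 + 1,610,000×36.5 = 189,662,000; volume = 6,630,000 m³
S = 189,662,000 / 6,630,000 = 28.6066 ppt

28.61 ppt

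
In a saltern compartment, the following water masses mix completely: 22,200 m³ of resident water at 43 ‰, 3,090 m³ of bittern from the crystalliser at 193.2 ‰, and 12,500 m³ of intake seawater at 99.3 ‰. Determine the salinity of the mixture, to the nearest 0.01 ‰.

73.90 ‰

Salt balance:
salt = 22,200×43 + 3,090×193.2 + 12,500×99.3 = 954,600 + 596,988 + 1,241,250 = 2,792,838
volume = 22,200 + 3,090 + 12,500 = 37,790 m³
S = 2,792,838 / 37,790 = 73.9042 ‰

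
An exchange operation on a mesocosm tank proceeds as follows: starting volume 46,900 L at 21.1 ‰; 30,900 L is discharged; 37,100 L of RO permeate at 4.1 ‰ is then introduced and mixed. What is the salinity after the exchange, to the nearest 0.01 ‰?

9.22 ‰

Remaining after removal: 16,000 L at 21.1 ‰ (salt = 337,600)
After addition: salt = 337,600 + 37,100×4.1 = 489,710; volume = 53,100 L
S = 489,710 / 53,100 = 9.2224 ‰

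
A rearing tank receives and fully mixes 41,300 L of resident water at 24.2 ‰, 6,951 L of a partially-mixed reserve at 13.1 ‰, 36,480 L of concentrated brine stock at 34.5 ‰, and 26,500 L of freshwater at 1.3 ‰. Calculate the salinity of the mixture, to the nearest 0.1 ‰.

21.4 ‰

Total salt / total volume:
salt = 41,300×24.2 + 6,951×13.1 + 36,480×34.5 + 26,500×1.3 = 999,460 + 91,058.1 + 1,258,560 + 34,450 = 2,383,528.1
volume = 41,300 + 6,951 + 36,480 + 26,500 = 111,231 L
S = 2,383,528.1 / 111,231 = 21.429 ‰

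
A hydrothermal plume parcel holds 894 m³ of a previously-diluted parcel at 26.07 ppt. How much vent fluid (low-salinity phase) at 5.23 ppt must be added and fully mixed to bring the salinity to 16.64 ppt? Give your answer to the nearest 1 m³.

Salt balance: 894×26.07 + V×5.23 = (894+V)×16.64
23,306.58 + 5.23V = 14,876.16 + 16.64V
8,430.42 = 11.41V
V = 738.86 m³

739 m³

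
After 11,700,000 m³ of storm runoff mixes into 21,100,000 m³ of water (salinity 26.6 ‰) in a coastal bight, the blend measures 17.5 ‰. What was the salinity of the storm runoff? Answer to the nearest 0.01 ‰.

1.09 ‰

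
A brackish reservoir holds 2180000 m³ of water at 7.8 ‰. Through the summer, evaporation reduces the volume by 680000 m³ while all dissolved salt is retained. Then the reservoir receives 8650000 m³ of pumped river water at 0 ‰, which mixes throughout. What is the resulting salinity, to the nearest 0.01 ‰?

After evaporation: salt = 2,180,000×7.8 = 17,004,000; volume = 2,180,000 − 680,000 = 1,500,000 m³
After mixing: salt = 17,004,000 + 8,650,000×0 = 17,004,000; volume = 1,500,000 + 8,650,000 = 10,150,000 m³
S = 17,004,000 / 10,150,000 = 1.6753 ‰

1.68 ‰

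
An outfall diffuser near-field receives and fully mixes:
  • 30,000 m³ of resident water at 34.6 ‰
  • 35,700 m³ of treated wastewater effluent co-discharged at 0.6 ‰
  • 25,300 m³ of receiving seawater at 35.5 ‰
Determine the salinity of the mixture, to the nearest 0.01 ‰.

Conserving salt mass:
salt = 30,000×34.6 + 35,700×0.6 + 25,300×35.5 = 1,038,000 + 21,420 + 898,150 = 1,957,570
volume = 30,000 + 35,700 + 25,300 = 91,000 m³
S = 1,957,570 / 91,000 = 21.5118 ‰

21.51 ‰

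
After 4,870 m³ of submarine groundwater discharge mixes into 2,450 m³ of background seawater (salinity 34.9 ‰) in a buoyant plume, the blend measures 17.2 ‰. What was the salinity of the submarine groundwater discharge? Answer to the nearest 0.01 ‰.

8.30 ‰

Salt balance: 2,450×34.9 + 4,870×S = 7,320×17.2
85,505 + 4,870·S = 125,904
S = (125,904 − 85,505) / 4,870 = 8.2955 ‰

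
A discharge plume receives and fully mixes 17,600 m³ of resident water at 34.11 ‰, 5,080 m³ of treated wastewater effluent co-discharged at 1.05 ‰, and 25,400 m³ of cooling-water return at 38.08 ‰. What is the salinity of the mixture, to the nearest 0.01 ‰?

32.71 ‰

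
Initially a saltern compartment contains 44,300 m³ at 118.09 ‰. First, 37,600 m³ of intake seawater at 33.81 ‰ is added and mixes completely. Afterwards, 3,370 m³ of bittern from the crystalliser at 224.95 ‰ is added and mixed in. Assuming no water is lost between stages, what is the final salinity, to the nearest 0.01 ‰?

85.15 ‰

Salt balance:
Initial salt = 44,300×118.09 = 5,231,387
After stage 1: salt = 5,231,387 + 37,600×33.81 = 6,502,643; volume = 81,900 m³; S = 79.397 ‰
After stage 2: salt = 6,502,643 + 3,370×224.95 = 7,260,724.5; volume = 85,270 m³
S = 7,260,724.5 / 85,270 = 85.1498 ‰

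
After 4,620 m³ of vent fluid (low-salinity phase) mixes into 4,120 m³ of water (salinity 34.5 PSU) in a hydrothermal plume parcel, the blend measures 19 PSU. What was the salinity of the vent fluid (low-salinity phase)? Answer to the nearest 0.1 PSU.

Salt balance: 4,120×34.5 + 4,620×S = 8,740×19
142,140 + 4,620·S = 166,060
S = (166,060 − 142,140) / 4,620 = 5.1775 PSU

5.2 PSU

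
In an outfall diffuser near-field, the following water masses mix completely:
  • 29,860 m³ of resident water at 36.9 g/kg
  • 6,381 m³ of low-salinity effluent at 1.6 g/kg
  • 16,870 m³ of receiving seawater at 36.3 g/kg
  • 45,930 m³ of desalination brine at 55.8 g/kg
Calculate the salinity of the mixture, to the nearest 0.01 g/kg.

43.29 g/kg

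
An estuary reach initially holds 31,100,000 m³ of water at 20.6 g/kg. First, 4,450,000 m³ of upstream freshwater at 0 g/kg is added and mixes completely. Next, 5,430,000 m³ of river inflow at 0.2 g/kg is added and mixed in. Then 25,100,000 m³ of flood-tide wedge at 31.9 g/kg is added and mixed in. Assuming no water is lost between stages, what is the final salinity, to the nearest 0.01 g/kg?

21.83 g/kg

Total salt / total volume:
Initial salt = 31,100,000×20.6 = 640,660,000
After stage 1: salt = 640,660,000 + 4,450,000×0 = 640,660,000; volume = 35,550,000 m³; S = 18.021 g/kg
After stage 2: salt = 640,660,000 + 5,430,000×0.2 = 641,746,000; volume = 40,980,000 m³; S = 15.66 g/kg
After stage 3: salt = 641,746,000 + 25,100,000×31.9 = 1,442,436,000; volume = 66,080,000 m³
S = 1,442,436,000 / 66,080,000 = 21.8286 g/kg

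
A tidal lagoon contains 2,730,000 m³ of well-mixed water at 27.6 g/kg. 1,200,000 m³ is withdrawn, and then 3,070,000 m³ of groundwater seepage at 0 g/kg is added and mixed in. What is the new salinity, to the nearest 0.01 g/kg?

Remaining after removal: 1,530,000 m³ at 27.6 g/kg (salt = 42,228,000)
After addition: salt = 42,228,000 + 3,070,000×0 = 42,228,000; volume = 4,600,000 m³
S = 42,228,000 / 4,600,000 = 9.18 g/kg

9.18 g/kg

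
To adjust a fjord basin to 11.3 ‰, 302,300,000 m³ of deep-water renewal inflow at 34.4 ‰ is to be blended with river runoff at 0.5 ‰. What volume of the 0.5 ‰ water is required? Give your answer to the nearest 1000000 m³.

Salt balance: 302,300,000×34.4 + V×0.5 = (302,300,000+V)×11.3
10,399,120,000 + 0.5V = 3,415,990,000 + 11.3V
6,983,130,000 = 10.8V
V = 646,586,111.11 m³

647000000 m³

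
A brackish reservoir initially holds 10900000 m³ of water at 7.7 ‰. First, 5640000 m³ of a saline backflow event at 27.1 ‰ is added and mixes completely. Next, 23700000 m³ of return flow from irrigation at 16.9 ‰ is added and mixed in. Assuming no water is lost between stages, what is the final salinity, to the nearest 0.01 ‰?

15.84 ‰

By conservation of dissolved salt,
Initial salt = 10,900,000×7.7 = 83,930,000
After stage 1: salt = 83,930,000 + 5,640,000×27.1 = 236,774,000; volume = 16,540,000 m³; S = 14.315 ‰
After stage 2: salt = 236,774,000 + 23,700,000×16.9 = 637,304,000; volume = 40,240,000 m³
S = 637,304,000 / 40,240,000 = 15.8376 ‰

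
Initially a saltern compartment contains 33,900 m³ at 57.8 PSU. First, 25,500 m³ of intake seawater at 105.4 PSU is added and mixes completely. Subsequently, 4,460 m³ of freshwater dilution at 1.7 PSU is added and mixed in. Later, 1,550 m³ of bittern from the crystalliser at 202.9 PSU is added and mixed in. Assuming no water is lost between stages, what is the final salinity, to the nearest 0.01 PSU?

75.97 PSU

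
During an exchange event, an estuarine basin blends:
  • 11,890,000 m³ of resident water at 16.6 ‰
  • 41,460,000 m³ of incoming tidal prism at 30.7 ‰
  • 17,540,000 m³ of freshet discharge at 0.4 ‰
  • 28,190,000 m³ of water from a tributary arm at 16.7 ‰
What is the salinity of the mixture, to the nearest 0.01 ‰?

Weighted by volume,
salt = 11,890,000×16.6 + 41,460,000×30.7 + 17,540,000×0.4 + 28,190,000×16.7 = 197,374,000 + 1,272,822,000 + 7,016,000 + 470,773,000 = 1,947,985,000
volume = 11,890,000 + 41,460,000 + 17,540,000 + 28,190,000 = 99,080,000 m³
S = 1,947,985,000 / 99,080,000 = 19.6607 ‰

19.66 ‰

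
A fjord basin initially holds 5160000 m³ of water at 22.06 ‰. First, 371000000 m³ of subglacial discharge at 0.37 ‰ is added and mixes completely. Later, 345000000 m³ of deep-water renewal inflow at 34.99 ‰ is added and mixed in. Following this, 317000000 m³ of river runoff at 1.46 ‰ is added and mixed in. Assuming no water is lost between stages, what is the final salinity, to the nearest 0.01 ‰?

12.32 ‰

Total salt / total volume:
Initial salt = 5,160,000×22.06 = 113,829,600
After stage 1: salt = 113,829,600 + 371,000,000×0.37 = 251,099,600; volume = 376,160,000 m³; S = 0.668 ‰
After stage 2: salt = 251,099,600 + 345,000,000×34.99 = 12,322,649,600; volume = 721,160,000 m³; S = 17.087 ‰
After stage 3: salt = 12,322,649,600 + 317,000,000×1.46 = 12,785,469,600; volume = 1,038,160,000 m³
S = 12,785,469,600 / 1,038,160,000 = 12.3155 ‰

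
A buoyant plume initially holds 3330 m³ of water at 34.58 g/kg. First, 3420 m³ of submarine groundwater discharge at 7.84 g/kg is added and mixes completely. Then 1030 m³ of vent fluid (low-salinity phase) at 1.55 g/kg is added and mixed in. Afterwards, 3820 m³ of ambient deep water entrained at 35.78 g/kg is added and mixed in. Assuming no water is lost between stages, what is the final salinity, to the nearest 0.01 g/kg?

24.16 g/kg

Mass of salt is conserved:
Initial salt = 3,330×34.58 = 115,151.4
After stage 1: salt = 115,151.4 + 3,420×7.84 = 141,964.2; volume = 6,750 m³; S = 21.032 g/kg
After stage 2: salt = 141,964.2 + 1,030×1.55 = 143,560.7; volume = 7,780 m³; S = 18.453 g/kg
After stage 3: salt = 143,560.7 + 3,820×35.78 = 280,240.3; volume = 11,600 m³
S = 280,240.3 / 11,600 = 24.1586 g/kg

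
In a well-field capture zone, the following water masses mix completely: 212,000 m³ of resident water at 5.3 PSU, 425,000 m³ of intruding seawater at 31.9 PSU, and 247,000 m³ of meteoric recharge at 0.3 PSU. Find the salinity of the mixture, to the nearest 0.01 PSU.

16.69 PSU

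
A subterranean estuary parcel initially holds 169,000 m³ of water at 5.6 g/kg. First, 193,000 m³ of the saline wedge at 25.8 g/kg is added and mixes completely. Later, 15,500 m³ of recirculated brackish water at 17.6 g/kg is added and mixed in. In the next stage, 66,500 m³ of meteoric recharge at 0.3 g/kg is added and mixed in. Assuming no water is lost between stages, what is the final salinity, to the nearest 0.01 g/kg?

14.01 g/kg

Conserving salt mass:
Initial salt = 169,000×5.6 = 946,400
After stage 1: salt = 946,400 + 193,000×25.8 = 5,925,800; volume = 362,000 m³; S = 16.37 g/kg
After stage 2: salt = 5,925,800 + 15,500×17.6 = 6,198,600; volume = 377,500 m³; S = 16.42 g/kg
After stage 3: salt = 6,198,600 + 66,500×0.3 = 6,218,550; volume = 444,000 m³
S = 6,218,550 / 444,000 = 14.0057 g/kg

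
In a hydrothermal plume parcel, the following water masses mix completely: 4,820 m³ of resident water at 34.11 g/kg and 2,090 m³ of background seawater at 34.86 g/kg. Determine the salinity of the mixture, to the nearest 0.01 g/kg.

34.34 g/kg

Weighted by volume,
salt = 4,820×34.11 + 2,090×34.86 = 164,410.2 + 72,857.4 = 237,267.6
volume = 4,820 + 2,090 = 6,910 m³
S = 237,267.6 / 6,910 = 34.3368 g/kg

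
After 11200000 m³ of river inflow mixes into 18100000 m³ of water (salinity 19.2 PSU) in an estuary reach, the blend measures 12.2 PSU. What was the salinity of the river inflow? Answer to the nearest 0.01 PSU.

Salt balance: 18,100,000×19.2 + 11,200,000×S = 29,300,000×12.2
347,520,000 + 11,200,000·S = 357,460,000
S = (357,460,000 − 347,520,000) / 11,200,000 = 0.8875 PSU

0.89 PSU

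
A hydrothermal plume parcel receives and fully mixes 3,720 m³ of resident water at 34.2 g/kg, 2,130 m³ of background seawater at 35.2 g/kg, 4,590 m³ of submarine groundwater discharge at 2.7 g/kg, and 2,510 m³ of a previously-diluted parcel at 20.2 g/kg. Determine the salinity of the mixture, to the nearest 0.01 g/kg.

20.49 g/kg

Mass of salt is conserved:
salt = 3,720×34.2 + 2,130×35.2 + 4,590×2.7 + 2,510×20.2 = 127,224 + 74,976 + 12,393 + 50,702 = 265,295
volume = 3,720 + 2,130 + 4,590 + 2,510 = 12,950 m³
S = 265,295 / 12,950 = 20.4861 g/kg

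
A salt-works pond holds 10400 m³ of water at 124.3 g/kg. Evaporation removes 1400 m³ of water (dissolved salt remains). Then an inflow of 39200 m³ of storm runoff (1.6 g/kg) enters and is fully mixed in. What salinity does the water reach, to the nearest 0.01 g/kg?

28.12 g/kg

After evaporation: salt = 10,400×124.3 = 1,292,720; volume = 10,400 − 1,400 = 9,000 m³
After mixing: salt = 1,292,720 + 39,200×1.6 = 1,355,440; volume = 9,000 + 39,200 = 48,200 m³
S = 1,355,440 / 48,200 = 28.1212 g/kg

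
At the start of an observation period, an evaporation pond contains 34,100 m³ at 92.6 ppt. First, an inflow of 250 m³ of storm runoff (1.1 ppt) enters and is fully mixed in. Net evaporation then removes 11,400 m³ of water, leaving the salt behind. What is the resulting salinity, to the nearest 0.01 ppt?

137.60 ppt

After mixing: salt = 34,100×92.6 + 250×1.1 = 3,157,935; volume = 34,350 m³
After evaporation: salt unchanged = 3,157,935; volume = 34,350 − 11,400 = 22,950 m³
S = 3,157,935 / 22,950 = 137.6007 ppt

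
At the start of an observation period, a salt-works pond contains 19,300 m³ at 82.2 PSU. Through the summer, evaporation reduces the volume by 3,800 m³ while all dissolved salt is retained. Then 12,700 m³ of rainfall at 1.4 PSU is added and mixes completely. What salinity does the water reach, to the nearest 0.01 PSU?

56.89 PSU

After evaporation: salt = 19,300×82.2 = 1,586,460; volume = 19,300 − 3,800 = 15,500 m³
After mixing: salt = 1,586,460 + 12,700×1.4 = 1,604,240; volume = 15,500 + 12,700 = 28,200 m³
S = 1,604,240 / 28,200 = 56.8879 PSU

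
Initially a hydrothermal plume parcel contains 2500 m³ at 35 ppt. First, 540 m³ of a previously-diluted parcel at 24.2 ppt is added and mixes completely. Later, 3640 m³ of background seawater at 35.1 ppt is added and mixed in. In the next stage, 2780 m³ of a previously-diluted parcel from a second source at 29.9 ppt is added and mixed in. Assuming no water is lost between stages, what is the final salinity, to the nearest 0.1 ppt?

32.9 ppt

Conserving salt mass:
Initial salt = 2,500×35 = 87,500
After stage 1: salt = 87,500 + 540×24.2 = 100,568; volume = 3,040 m³; S = 33.082 ppt
After stage 2: salt = 100,568 + 3,640×35.1 = 228,332; volume = 6,680 m³; S = 34.181 ppt
After stage 3: salt = 228,332 + 2,780×29.9 = 311,454; volume = 9,460 m³
S = 311,454 / 9,460 = 32.9233 ppt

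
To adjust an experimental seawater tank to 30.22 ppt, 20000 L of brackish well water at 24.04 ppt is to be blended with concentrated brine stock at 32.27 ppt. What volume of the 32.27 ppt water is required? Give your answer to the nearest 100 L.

60300 L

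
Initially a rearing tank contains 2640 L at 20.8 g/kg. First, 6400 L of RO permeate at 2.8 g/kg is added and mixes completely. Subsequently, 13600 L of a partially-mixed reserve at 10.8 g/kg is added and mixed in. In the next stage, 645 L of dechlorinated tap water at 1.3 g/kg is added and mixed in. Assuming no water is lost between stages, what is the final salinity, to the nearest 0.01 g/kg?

9.47 g/kg

Total salt / total volume:
Initial salt = 2,640×20.8 = 54,912
After stage 1: salt = 54,912 + 6,400×2.8 = 72,832; volume = 9,040 L; S = 8.057 g/kg
After stage 2: salt = 72,832 + 13,600×10.8 = 219,712; volume = 22,640 L; S = 9.705 g/kg
After stage 3: salt = 219,712 + 645×1.3 = 220,550.5; volume = 23,285 L
S = 220,550.5 / 23,285 = 9.4718 g/kg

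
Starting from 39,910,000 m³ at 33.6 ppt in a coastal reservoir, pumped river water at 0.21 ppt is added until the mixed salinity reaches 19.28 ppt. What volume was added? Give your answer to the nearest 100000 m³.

30000000 m³

Salt balance: 39,910,000×33.6 + V×0.21 = (39,910,000+V)×19.28
1,340,976,000 + 0.21V = 769,464,800 + 19.28V
571,511,200 = 19.07V
V = 29,969,124.28 m³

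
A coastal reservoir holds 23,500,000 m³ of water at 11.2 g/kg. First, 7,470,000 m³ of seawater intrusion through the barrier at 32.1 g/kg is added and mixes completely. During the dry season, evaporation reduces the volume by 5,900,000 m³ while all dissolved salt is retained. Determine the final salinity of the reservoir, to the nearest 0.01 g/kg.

After mixing: salt = 23,500,000×11.2 + 7,470,000×32.1 = 502,987,000; volume = 30,970,000 m³
After evaporation: salt unchanged = 502,987,000; volume = 30,970,000 − 5,900,000 = 25,070,000 m³
S = 502,987,000 / 25,070,000 = 20.0633 g/kg

20.06 g/kg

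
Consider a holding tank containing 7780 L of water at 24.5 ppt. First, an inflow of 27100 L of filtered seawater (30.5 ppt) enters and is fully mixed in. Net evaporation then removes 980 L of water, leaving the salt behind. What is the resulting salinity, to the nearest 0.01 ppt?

30.00 ppt

After mixing: salt = 7,780×24.5 + 27,100×30.5 = 1,017,160; volume = 34,880 L
After evaporation: salt unchanged = 1,017,160; volume = 34,880 − 980 = 33,900 L
S = 1,017,160 / 33,900 = 30.0047 ppt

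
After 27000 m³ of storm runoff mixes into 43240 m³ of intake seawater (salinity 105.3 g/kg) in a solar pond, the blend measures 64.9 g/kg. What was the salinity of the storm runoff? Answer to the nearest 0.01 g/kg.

0.20 g/kg

Salt balance: 43,240×105.3 + 27,000×S = 70,240×64.9
4,553,172 + 27,000·S = 4,558,576
S = (4,558,576 − 4,553,172) / 27,000 = 0.2001 g/kg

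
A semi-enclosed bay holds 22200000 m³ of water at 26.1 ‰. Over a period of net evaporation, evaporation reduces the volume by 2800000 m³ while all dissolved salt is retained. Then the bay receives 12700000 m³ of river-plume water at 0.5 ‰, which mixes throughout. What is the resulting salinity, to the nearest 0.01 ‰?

After evaporation: salt = 22,200,000×26.1 = 579,420,000; volume = 22,200,000 − 2,800,000 = 19,400,000 m³
After mixing: salt = 579,420,000 + 12,700,000×0.5 = 585,770,000; volume = 19,400,000 + 12,700,000 = 32,100,000 m³
S = 585,770,000 / 32,100,000 = 18.2483 ‰

18.25 ‰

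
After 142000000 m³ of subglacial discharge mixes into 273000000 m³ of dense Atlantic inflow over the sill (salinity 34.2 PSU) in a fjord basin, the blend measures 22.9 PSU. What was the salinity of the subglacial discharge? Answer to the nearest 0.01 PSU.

1.18 PSU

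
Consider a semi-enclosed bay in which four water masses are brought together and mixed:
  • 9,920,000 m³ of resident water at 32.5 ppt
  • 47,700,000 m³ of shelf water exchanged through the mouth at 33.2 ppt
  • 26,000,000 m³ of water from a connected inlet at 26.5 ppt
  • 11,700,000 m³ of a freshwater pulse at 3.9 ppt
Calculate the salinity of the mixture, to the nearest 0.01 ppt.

Total salt / total volume:
salt = 9,920,000×32.5 + 47,700,000×33.2 + 26,000,000×26.5 + 11,700,000×3.9 = 322,400,000 + 1,583,640,000 + 689,000,000 + 45,630,000 = 2,640,670,000
volume = 9,920,000 + 47,700,000 + 26,000,000 + 11,700,000 = 95,320,000 m³
S = 2,640,670,000 / 95,320,000 = 27.7032 ppt

27.70 ppt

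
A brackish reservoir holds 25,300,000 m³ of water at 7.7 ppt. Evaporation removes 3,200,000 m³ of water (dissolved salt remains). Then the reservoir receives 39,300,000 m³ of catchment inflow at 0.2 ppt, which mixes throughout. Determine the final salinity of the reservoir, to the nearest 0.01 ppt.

3.30 ppt

After evaporation: salt = 25,300,000×7.7 = 194,810,000; volume = 25,300,000 − 3,200,000 = 22,100,000 m³
After mixing: salt = 194,810,000 + 39,300,000×0.2 = 202,670,000; volume = 22,100,000 + 39,300,000 = 61,400,000 m³
S = 202,670,000 / 61,400,000 = 3.3008 ppt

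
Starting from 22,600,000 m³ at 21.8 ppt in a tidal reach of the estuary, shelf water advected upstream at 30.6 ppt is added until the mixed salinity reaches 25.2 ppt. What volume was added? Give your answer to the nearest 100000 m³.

14200000 m³

Salt balance: 22,600,000×21.8 + V×30.6 = (22,600,000+V)×25.2
492,680,000 + 30.6V = 569,520,000 + 25.2V
76,840,000 = 5.4V
V = 14,229,629.63 m³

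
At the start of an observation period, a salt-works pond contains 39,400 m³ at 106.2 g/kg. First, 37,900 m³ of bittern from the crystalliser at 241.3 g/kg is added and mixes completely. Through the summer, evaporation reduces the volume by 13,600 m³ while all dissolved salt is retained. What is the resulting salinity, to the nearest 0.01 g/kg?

After mixing: salt = 39,400×106.2 + 37,900×241.3 = 13,329,550; volume = 77,300 m³
After evaporation: salt unchanged = 13,329,550; volume = 77,300 − 13,600 = 63,700 m³
S = 13,329,550 / 63,700 = 209.2551 g/kg

209.26 g/kg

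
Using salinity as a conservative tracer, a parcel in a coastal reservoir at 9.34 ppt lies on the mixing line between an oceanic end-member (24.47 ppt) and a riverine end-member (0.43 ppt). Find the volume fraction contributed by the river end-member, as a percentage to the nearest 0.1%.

Let f be the freshwater fraction. Salt balance per unit volume:
f×0.43 + (1−f)×24.47 = 9.34
f = (24.47 − 9.34) / (24.47 − 0.43) = 15.13/24.04 = 0.6294

62.9%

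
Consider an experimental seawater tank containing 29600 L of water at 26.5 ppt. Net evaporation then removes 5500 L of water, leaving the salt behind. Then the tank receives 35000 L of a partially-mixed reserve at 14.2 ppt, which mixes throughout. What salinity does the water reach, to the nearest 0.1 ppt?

21.7 ppt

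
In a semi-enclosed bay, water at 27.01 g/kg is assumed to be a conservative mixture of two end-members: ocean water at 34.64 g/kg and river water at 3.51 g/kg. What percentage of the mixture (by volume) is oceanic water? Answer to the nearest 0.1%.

Let g be the oceanic fraction. Salt balance per unit volume:
g×34.64 + (1−g)×3.51 = 27.01
g = (27.01 − 3.51) / (34.64 − 3.51) = 23.5/31.13 = 0.7549

75.5%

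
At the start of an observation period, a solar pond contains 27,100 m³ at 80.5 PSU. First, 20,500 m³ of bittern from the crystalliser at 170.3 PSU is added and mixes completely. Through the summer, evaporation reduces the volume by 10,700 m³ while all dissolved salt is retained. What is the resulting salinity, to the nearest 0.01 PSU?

153.73 PSU

After mixing: salt = 27,100×80.5 + 20,500×170.3 = 5,672,700; volume = 47,600 m³
After evaporation: salt unchanged = 5,672,700; volume = 47,600 − 10,700 = 36,900 m³
S = 5,672,700 / 36,900 = 153.7317 PSU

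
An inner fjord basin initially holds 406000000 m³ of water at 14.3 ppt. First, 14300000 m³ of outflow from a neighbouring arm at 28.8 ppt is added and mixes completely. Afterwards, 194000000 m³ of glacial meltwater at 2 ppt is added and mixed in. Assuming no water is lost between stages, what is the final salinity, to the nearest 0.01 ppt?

Total salt / total volume:
Initial salt = 406,000,000×14.3 = 5,805,800,000
After stage 1: salt = 5,805,800,000 + 14,300,000×28.8 = 6,217,640,000; volume = 420,300,000 m³; S = 14.793 ppt
After stage 2: salt = 6,217,640,000 + 194,000,000×2 = 6,605,640,000; volume = 614,300,000 m³
S = 6,605,640,000 / 614,300,000 = 10.7531 ppt

10.75 ppt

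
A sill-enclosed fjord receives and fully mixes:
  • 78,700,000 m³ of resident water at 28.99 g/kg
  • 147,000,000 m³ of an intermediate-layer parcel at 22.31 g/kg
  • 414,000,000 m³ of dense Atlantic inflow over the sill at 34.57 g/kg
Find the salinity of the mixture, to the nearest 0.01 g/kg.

31.07 g/kg

By conservation of dissolved salt,
salt = 78,700,000×28.99 + 147,000,000×22.31 + 414,000,000×34.57 = 2,281,513,000 + 3,279,570,000 + 14,311,980,000 = 19,873,063,000
volume = 78,700,000 + 147,000,000 + 414,000,000 = 639,700,000 m³
S = 19,873,063,000 / 639,700,000 = 31.0662 g/kg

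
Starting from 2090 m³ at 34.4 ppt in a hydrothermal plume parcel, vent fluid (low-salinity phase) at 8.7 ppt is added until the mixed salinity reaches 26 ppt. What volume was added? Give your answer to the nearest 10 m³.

1010 m³

Salt balance: 2,090×34.4 + V×8.7 = (2,090+V)×26
71,896 + 8.7V = 54,340 + 26V
17,556 = 17.3V
V = 1,014.8 m³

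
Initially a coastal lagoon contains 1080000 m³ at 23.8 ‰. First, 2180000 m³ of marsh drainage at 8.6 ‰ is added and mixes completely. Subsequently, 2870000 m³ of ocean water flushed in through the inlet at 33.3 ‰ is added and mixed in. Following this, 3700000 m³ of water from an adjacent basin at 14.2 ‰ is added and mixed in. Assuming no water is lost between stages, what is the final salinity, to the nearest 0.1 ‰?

19.6 ‰

Total salt / total volume:
Initial salt = 1,080,000×23.8 = 25,704,000
After stage 1: salt = 25,704,000 + 2,180,000×8.6 = 44,452,000; volume = 3,260,000 m³; S = 13.636 ‰
After stage 2: salt = 44,452,000 + 2,870,000×33.3 = 140,023,000; volume = 6,130,000 m³; S = 22.842 ‰
After stage 3: salt = 140,023,000 + 3,700,000×14.2 = 192,563,000; volume = 9,830,000 m³
S = 192,563,000 / 9,830,000 = 19.5893 ‰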